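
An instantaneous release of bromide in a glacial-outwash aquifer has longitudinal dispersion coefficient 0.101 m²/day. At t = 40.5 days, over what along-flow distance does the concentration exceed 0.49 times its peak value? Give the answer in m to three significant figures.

6.83 m

The plume is Gaussian with σ = √(2Dt) = √(2 × 0.101 × 40.5) = 2.860 m.
C/C_peak = exp(−Δx²/(2σ²)) = 0.49 ⇒ Δx = σ·√(−2 ln 0.49) = 2.860 × 1.194 = 3.415 m.
Width = 2Δx = 6.83 m.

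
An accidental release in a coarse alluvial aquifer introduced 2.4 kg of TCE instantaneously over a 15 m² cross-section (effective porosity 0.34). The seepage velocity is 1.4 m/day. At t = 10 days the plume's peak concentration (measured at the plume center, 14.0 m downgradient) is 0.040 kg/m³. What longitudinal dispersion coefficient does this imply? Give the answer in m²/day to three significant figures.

1.10 m²/day

At the plume center C_max = M/(n_e·A·√(4πDt)), so D = M²/(4πt·(n_e·A·C_max)²).
n_e·A·C_max = 0.34 × 15 × 0.040 = 0.2040 kg/m.
D = 2.4²/(4π × 10 × 0.2040²) = 1.10 m²/day.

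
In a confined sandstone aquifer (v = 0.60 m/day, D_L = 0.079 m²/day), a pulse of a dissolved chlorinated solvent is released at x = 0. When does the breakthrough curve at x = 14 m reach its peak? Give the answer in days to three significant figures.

23.1 days

For the 1D instantaneous-source solution, setting ∂C/∂t = 0 at fixed x gives v²t² + 2Dt − x² = 0, so t = (√(D² + v²x²) − D)/v².
√(D² + v²x²) = √(0.079² + 0.60² × 14²) = 8.400; v² = 0.36.
t = (8.400 − 0.079)/0.36 = 23.1 days (vs. the pure-advection estimate x/v = 23.3 d).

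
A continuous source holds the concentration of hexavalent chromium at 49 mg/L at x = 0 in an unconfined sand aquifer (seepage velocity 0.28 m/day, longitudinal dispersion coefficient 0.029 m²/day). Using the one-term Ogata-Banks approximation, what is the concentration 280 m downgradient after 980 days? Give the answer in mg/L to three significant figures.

For a continuous step input, C/C₀ ≈ ½·erfc((x−vt)/(2√(Dt))).
vt = 0.28 × 980 = 274.4 m and 2√(Dt) = 2√(0.029 × 980) = 10.66 m.
Argument (x−vt)/(2√(Dt)) = (280 − 274.4)/10.66 = 0.5253; ½·erfc(0.5253) = 0.2288.
C = 49 × 0.2288 = 11.2 mg/L.

11.2 mg/L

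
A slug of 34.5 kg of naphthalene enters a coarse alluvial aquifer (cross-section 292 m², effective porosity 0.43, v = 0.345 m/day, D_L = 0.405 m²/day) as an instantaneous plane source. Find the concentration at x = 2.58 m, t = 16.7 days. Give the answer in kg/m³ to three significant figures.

0.0205 kg/m³

For an instantaneous plane source, C(x,t) = M/(n_e·A·√(4πDt)) · exp(−(x−vt)²/(4Dt)), with n_e·A the pore (flow) area.
Plume center vt = 0.345 × 16.7 = 5.7615 m, so the well at 2.58 m is 3.1815 m upgradient of the peak.
√(4πDt) = 9.219 m, giving peak height M/(n_e·A·√(4πDt)) = 34.5/(0.43 × 292 × 9.219) = 0.02980 kg/m³.
(x−vt)²/(4Dt) = (-3.1815)²/(4 × 0.405 × 16.7) = 0.3741; exp(−0.3741) = 0.6879.
C = 0.02980 × 0.6879 = 0.0205 kg/m³.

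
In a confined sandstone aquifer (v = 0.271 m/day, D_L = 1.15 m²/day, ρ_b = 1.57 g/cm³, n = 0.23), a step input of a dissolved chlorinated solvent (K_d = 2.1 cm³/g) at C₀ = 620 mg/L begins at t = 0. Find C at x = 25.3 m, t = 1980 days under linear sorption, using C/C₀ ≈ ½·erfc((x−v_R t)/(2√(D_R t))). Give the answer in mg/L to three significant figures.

Retardation factor R = 1 + ρ_b·K_d/n = 1 + 1.57 × 2.1/0.23 = 15.33.
Sorption retards both mechanisms: v_R = v/R = 0.01768 m/day, D_R = D/R = 0.07502 m²/day.
v_R·t = 0.01768 × 1980 = 35.0064 m; 2√(D_R t) = 24.38 m; argument = (25.3 − 35.0064)/24.38 = -0.3981.
C = C₀ × ½·erfc(-0.3981) = 620 × 0.7133 = 442 mg/L.

442 mg/L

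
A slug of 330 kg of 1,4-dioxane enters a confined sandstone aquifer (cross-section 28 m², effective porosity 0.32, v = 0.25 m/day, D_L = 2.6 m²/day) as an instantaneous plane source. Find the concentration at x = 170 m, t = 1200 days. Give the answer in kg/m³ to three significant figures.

For an instantaneous plane source, C(x,t) = M/(n_e·A·√(4πDt)) · exp(−(x−vt)²/(4Dt)), with n_e·A the pore (flow) area.
Plume center vt = 0.25 × 1200 = 300 m, so the well at 170 m is 130 m upgradient of the peak.
√(4πDt) = 198.0 m, giving peak height M/(n_e·A·√(4πDt)) = 330/(0.32 × 28 × 198.0) = 0.1860 kg/m³.
(x−vt)²/(4Dt) = (-130)²/(4 × 2.6 × 1200) = 1.354; exp(−1.354) = 0.2582.
C = 0.1860 × 0.2582 = 0.0480 kg/m³.

0.0480 kg/m³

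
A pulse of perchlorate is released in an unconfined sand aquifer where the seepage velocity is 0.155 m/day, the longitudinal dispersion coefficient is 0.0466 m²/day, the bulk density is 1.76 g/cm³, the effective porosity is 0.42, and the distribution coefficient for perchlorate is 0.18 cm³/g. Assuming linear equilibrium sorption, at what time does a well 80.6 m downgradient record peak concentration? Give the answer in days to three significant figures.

909 days

Retardation factor R = 1 + ρ_b·K_d/n = 1 + 1.76 × 0.18/0.42 = 1.754.
Sorption retards both mechanisms: v_R = v/R = 0.08837 m/day, D_R = D/R = 0.02657 m²/day.
Peak time from v_R²t² + 2D_R t − x² = 0: t = (√(D_R² + v_R²x²) − D_R)/v_R².
√(D_R² + v_R²x²) = √(0.02657² + 0.08837² × 80.6²) = 7.123; v_R² = 0.007809.
t = (7.123 − 0.02657)/0.007809 = 909 days.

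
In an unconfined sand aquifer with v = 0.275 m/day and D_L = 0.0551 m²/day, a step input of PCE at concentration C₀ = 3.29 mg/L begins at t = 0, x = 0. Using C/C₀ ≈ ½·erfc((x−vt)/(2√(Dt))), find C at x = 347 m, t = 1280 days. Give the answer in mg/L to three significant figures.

For a continuous step input, C/C₀ ≈ ½·erfc((x−vt)/(2√(Dt))).
vt = 0.275 × 1280 = 352 m and 2√(Dt) = 2√(0.0551 × 1280) = 16.80 m.
Argument (x−vt)/(2√(Dt)) = (347 − 352)/16.80 = -0.2976; ½·erfc(-0.2976) = 0.6631.
C = 3.29 × 0.6631 = 2.18 mg/L.

2.18 mg/L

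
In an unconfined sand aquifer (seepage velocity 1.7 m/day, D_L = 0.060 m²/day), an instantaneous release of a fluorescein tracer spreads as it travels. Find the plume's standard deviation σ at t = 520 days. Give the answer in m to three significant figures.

Dispersive spreading gives a Gaussian with σ² = 2Dt; advection only shifts the center.
σ = √(2 × 0.060 × 520) = 7.90 m.

7.90 m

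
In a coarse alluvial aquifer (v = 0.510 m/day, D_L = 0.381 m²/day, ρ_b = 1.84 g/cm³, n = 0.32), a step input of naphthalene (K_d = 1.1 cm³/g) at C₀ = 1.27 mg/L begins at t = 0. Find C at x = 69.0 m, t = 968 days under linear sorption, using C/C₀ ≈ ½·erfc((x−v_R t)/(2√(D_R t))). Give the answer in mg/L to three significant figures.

Retardation factor R = 1 + ρ_b·K_d/n = 1 + 1.84 × 1.1/0.32 = 7.325.
Sorption retards both mechanisms: v_R = v/R = 0.06962 m/day, D_R = D/R = 0.05201 m²/day.
v_R·t = 0.06962 × 968 = 67.39216 m; 2√(D_R t) = 14.19 m; argument = (69.0 − 67.39216)/14.19 = 0.1133.
C = C₀ × ½·erfc(0.1133) = 1.27 × 0.4363 = 0.554 mg/L.

0.554 mg/L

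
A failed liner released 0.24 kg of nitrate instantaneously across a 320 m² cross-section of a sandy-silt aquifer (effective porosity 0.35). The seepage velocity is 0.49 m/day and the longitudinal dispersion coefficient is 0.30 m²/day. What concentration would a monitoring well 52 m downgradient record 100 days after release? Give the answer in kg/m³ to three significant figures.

0.000102 kg/m³

For an instantaneous plane source, C(x,t) = M/(n_e·A·√(4πDt)) · exp(−(x−vt)²/(4Dt)), with n_e·A the pore (flow) area.
Plume center vt = 0.49 × 100 = 49 m, so the well at 52 m is 3 m downgradient of the peak.
√(4πDt) = 19.42 m, giving peak height M/(n_e·A·√(4πDt)) = 0.24/(0.35 × 320 × 19.42) = 0.0001103 kg/m³.
(x−vt)²/(4Dt) = (3)²/(4 × 0.30 × 100) = 0.07500; exp(−0.07500) = 0.9277.
C = 0.0001103 × 0.9277 = 0.000102 kg/m³.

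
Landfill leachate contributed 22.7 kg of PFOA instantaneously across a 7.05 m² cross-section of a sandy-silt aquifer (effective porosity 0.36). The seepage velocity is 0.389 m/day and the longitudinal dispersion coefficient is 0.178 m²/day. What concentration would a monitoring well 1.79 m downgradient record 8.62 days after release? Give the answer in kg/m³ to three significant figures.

For an instantaneous plane source, C(x,t) = M/(n_e·A·√(4πDt)) · exp(−(x−vt)²/(4Dt)), with n_e·A the pore (flow) area.
Plume center vt = 0.389 × 8.62 = 3.35318 m, so the well at 1.79 m is 1.56318 m upgradient of the peak.
√(4πDt) = 4.391 m, giving peak height M/(n_e·A·√(4πDt)) = 22.7/(0.36 × 7.05 × 4.391) = 2.037 kg/m³.
(x−vt)²/(4Dt) = (-1.56318)²/(4 × 0.178 × 8.62) = 0.3981; exp(−0.3981) = 0.6716.
C = 2.037 × 0.6716 = 1.37 kg/m³.

1.37 kg/m³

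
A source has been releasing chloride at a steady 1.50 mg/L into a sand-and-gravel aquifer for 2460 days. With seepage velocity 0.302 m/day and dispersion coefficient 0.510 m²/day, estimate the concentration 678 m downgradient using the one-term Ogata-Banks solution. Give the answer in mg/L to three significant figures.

For a continuous step input, C/C₀ ≈ ½·erfc((x−vt)/(2√(Dt))).
vt = 0.302 × 2460 = 742.92 m and 2√(Dt) = 2√(0.510 × 2460) = 70.84 m.
Argument (x−vt)/(2√(Dt)) = (678 − 742.92)/70.84 = -0.9164; ½·erfc(-0.9164) = 0.9025.
C = 1.50 × 0.9025 = 1.35 mg/L.

1.35 mg/L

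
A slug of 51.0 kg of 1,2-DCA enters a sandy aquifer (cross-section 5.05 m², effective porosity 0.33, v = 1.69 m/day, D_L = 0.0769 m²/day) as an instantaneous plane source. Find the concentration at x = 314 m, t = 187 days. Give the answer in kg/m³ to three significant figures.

For an instantaneous plane source, C(x,t) = M/(n_e·A·√(4πDt)) · exp(−(x−vt)²/(4Dt)), with n_e·A the pore (flow) area.
Plume center vt = 1.69 × 187 = 316.03 m, so the well at 314 m is 2.03 m upgradient of the peak.
√(4πDt) = 13.44 m, giving peak height M/(n_e·A·√(4πDt)) = 51.0/(0.33 × 5.05 × 13.44) = 2.277 kg/m³.
(x−vt)²/(4Dt) = (-2.03)²/(4 × 0.0769 × 187) = 0.07164; exp(−0.07164) = 0.9309.
C = 2.277 × 0.9309 = 2.12 kg/m³.

2.12 kg/m³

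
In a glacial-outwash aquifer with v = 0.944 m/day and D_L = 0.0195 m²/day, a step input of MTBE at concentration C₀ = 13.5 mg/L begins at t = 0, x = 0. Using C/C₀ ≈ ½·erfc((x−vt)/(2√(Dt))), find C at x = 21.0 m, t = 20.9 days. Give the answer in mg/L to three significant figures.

1.08 mg/L

For a continuous step input, C/C₀ ≈ ½·erfc((x−vt)/(2√(Dt))).
vt = 0.944 × 20.9 = 19.7296 m and 2√(Dt) = 2√(0.0195 × 20.9) = 1.277 m.
Argument (x−vt)/(2√(Dt)) = (21.0 − 19.7296)/1.277 = 0.9948; ½·erfc(0.9948) = 0.07973.
C = 13.5 × 0.07973 = 1.08 mg/L.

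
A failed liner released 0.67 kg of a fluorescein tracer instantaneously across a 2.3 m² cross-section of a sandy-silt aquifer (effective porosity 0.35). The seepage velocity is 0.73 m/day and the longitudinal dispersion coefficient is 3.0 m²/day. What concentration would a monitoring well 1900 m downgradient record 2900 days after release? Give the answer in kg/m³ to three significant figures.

0.000651 kg/m³

For an instantaneous plane source, C(x,t) = M/(n_e·A·√(4πDt)) · exp(−(x−vt)²/(4Dt)), with n_e·A the pore (flow) area.
Plume center vt = 0.73 × 2900 = 2117 m, so the well at 1900 m is 217 m upgradient of the peak.
√(4πDt) = 330.6 m, giving peak height M/(n_e·A·√(4πDt)) = 0.67/(0.35 × 2.3 × 330.6) = 0.002518 kg/m³.
(x−vt)²/(4Dt) = (-217)²/(4 × 3.0 × 2900) = 1.353; exp(−1.353) = 0.2585.
C = 0.002518 × 0.2585 = 0.000651 kg/m³.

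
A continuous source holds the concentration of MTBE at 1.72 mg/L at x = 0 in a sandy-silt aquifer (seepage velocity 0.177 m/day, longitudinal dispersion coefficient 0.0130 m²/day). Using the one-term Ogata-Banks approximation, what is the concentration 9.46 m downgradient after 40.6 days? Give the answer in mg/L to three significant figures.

For a continuous step input, C/C₀ ≈ ½·erfc((x−vt)/(2√(Dt))).
vt = 0.177 × 40.6 = 7.1862 m and 2√(Dt) = 2√(0.0130 × 40.6) = 1.453 m.
Argument (x−vt)/(2√(Dt)) = (9.46 − 7.1862)/1.453 = 1.565; ½·erfc(1.565) = 0.01344.
C = 1.72 × 0.01344 = 0.0231 mg/L.

0.0231 mg/L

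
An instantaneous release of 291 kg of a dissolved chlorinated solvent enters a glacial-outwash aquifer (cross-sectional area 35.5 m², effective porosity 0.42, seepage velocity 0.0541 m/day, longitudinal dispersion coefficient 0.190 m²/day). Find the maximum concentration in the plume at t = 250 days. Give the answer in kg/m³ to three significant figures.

The peak of an instantaneous 1D plume sits at x = vt; there the Gaussian factor is 1 and C_max = M/(n_e·A·√(4πDt)), where n_e·A is the pore area the mass is dissolved in.
√(4πDt) = √(4π × 0.190 × 250) = 24.43 m, so C_max = 291/(0.42 × 35.5 × 24.43) = 0.799 kg/m³.

0.799 kg/m³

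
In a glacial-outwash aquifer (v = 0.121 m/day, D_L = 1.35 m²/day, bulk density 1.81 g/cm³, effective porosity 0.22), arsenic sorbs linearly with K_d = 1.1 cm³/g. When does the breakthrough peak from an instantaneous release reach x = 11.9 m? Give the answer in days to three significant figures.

428 days

Retardation factor R = 1 + ρ_b·K_d/n = 1 + 1.81 × 1.1/0.22 = 10.05.
Sorption retards both mechanisms: v_R = v/R = 0.01204 m/day, D_R = D/R = 0.1343 m²/day.
Peak time from v_R²t² + 2D_R t − x² = 0: t = (√(D_R² + v_R²x²) − D_R)/v_R².
√(D_R² + v_R²x²) = √(0.1343² + 0.01204² × 11.9²) = 0.1964; v_R² = 0.0001450.
t = (0.1964 − 0.1343)/0.0001450 = 428 days.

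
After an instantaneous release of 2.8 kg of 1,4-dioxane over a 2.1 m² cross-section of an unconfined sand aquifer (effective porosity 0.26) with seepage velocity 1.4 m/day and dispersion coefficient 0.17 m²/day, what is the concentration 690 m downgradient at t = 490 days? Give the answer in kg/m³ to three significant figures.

0.151 kg/m³

For an instantaneous plane source, C(x,t) = M/(n_e·A·√(4πDt)) · exp(−(x−vt)²/(4Dt)), with n_e·A the pore (flow) area.
Plume center vt = 1.4 × 490 = 686 m, so the well at 690 m is 4 m downgradient of the peak.
√(4πDt) = 32.35 m, giving peak height M/(n_e·A·√(4πDt)) = 2.8/(0.26 × 2.1 × 32.35) = 0.1585 kg/m³.
(x−vt)²/(4Dt) = (4)²/(4 × 0.17 × 490) = 0.04802; exp(−0.04802) = 0.9531.
C = 0.1585 × 0.9531 = 0.151 kg/m³.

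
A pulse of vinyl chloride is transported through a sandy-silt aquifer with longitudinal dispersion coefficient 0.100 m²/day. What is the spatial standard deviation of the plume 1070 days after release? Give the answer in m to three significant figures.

14.6 m

Dispersive spreading gives a Gaussian with σ² = 2Dt; advection only shifts the center.
σ = √(2 × 0.100 × 1070) = 14.6 m.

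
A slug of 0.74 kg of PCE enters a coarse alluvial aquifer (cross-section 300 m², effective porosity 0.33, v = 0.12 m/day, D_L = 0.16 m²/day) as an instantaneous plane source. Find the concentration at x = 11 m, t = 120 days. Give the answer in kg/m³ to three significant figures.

For an instantaneous plane source, C(x,t) = M/(n_e·A·√(4πDt)) · exp(−(x−vt)²/(4Dt)), with n_e·A the pore (flow) area.
Plume center vt = 0.12 × 120 = 14.4 m, so the well at 11 m is 3.4 m upgradient of the peak.
√(4πDt) = 15.53 m, giving peak height M/(n_e·A·√(4πDt)) = 0.74/(0.33 × 300 × 15.53) = 0.0004813 kg/m³.
(x−vt)²/(4Dt) = (-3.4)²/(4 × 0.16 × 120) = 0.1505; exp(−0.1505) = 0.8603.
C = 0.0004813 × 0.8603 = 0.000414 kg/m³.

0.000414 kg/m³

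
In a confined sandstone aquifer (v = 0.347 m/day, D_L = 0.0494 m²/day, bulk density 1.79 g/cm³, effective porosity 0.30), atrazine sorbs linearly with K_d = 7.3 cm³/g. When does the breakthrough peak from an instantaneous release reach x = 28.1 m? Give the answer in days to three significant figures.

Retardation factor R = 1 + ρ_b·K_d/n = 1 + 1.79 × 7.3/0.30 = 44.56.
Sorption retards both mechanisms: v_R = v/R = 0.007787 m/day, D_R = D/R = 0.001109 m²/day.
Peak time from v_R²t² + 2D_R t − x² = 0: t = (√(D_R² + v_R²x²) − D_R)/v_R².
√(D_R² + v_R²x²) = √(0.001109² + 0.007787² × 28.1²) = 0.2188; v_R² = 6.064e-05.
t = (0.2188 − 0.001109)/6.064e-05 = 3590 days.

3590 days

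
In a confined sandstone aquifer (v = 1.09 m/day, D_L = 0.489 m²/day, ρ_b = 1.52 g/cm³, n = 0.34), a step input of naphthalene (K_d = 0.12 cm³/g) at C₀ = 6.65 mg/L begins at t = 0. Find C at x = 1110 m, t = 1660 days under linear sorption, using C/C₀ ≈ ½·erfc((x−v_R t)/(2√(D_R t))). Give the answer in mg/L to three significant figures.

6.53 mg/L

Retardation factor R = 1 + ρ_b·K_d/n = 1 + 1.52 × 0.12/0.34 = 1.536.
Sorption retards both mechanisms: v_R = v/R = 0.7096 m/day, D_R = D/R = 0.3184 m²/day.
v_R·t = 0.7096 × 1660 = 1177.936 m; 2√(D_R t) = 45.98 m; argument = (1110 − 1177.936)/45.98 = -1.478.
C = C₀ × ½·erfc(-1.478) = 6.65 × 0.9817 = 6.53 mg/L.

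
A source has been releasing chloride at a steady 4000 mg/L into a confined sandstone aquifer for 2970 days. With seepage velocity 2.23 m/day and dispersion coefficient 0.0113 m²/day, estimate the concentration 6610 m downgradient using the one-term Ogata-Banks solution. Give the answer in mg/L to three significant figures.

3780 mg/L

For a continuous step input, C/C₀ ≈ ½·erfc((x−vt)/(2√(Dt))).
vt = 2.23 × 2970 = 6623.1 m and 2√(Dt) = 2√(0.0113 × 2970) = 11.59 m.
Argument (x−vt)/(2√(Dt)) = (6610 − 6623.1)/11.59 = -1.130; ½·erfc(-1.130) = 0.9450.
C = 4000 × 0.9450 = 3780 mg/L.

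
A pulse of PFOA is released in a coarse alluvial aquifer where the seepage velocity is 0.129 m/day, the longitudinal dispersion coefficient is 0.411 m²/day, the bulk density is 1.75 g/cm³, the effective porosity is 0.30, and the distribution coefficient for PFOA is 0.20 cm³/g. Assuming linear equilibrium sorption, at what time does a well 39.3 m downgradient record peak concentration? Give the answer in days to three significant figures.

Retardation factor R = 1 + ρ_b·K_d/n = 1 + 1.75 × 0.20/0.30 = 2.167.
Sorption retards both mechanisms: v_R = v/R = 0.05953 m/day, D_R = D/R = 0.1897 m²/day.
Peak time from v_R²t² + 2D_R t − x² = 0: t = (√(D_R² + v_R²x²) − D_R)/v_R².
√(D_R² + v_R²x²) = √(0.1897² + 0.05953² × 39.3²) = 2.347; v_R² = 0.003544.
t = (2.347 − 0.1897)/0.003544 = 609 days.

609 days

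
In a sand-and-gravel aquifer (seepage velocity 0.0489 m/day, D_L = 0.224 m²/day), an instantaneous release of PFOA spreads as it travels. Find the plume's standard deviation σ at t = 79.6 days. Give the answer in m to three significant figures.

Dispersive spreading gives a Gaussian with σ² = 2Dt; advection only shifts the center.
σ = √(2 × 0.224 × 79.6) = 5.97 m.

5.97 m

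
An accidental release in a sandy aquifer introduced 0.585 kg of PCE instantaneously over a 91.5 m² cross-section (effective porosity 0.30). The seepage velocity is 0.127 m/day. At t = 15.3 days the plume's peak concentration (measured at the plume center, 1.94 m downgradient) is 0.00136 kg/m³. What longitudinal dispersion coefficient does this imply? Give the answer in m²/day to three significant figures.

1.28 m²/day

At the plume center C_max = M/(n_e·A·√(4πDt)), so D = M²/(4πt·(n_e·A·C_max)²).
n_e·A·C_max = 0.30 × 91.5 × 0.00136 = 0.03733 kg/m.
D = 0.585²/(4π × 15.3 × 0.03733²) = 1.28 m²/day.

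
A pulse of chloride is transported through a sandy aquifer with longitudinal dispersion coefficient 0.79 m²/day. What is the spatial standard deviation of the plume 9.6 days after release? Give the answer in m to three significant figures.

3.89 m

Dispersive spreading gives a Gaussian with σ² = 2Dt; advection only shifts the center.
σ = √(2 × 0.79 × 9.6) = 3.89 m.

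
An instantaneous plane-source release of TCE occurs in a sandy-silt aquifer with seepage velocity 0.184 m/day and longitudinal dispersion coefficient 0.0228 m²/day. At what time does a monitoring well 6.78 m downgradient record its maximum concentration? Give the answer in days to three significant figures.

36.2 days

For the 1D instantaneous-source solution, setting ∂C/∂t = 0 at fixed x gives v²t² + 2Dt − x² = 0, so t = (√(D² + v²x²) − D)/v².
√(D² + v²x²) = √(0.0228² + 0.184² × 6.78²) = 1.248; v² = 0.033856.
t = (1.248 − 0.0228)/0.033856 = 36.2 days (vs. the pure-advection estimate x/v = 36.8 d).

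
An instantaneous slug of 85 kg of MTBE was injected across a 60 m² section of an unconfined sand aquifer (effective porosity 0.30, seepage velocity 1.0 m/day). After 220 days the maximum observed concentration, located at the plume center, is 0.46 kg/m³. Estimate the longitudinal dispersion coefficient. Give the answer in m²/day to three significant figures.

0.0381 m²/day

At the plume center C_max = M/(n_e·A·√(4πDt)), so D = M²/(4πt·(n_e·A·C_max)²).
n_e·A·C_max = 0.30 × 60 × 0.46 = 8.280 kg/m.
D = 85²/(4π × 220 × 8.280²) = 0.0381 m²/day.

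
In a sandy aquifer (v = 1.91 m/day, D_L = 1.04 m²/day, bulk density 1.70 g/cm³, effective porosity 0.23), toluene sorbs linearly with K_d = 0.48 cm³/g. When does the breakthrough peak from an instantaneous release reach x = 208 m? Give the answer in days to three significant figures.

494 days

Retardation factor R = 1 + ρ_b·K_d/n = 1 + 1.70 × 0.48/0.23 = 4.548.
Sorption retards both mechanisms: v_R = v/R = 0.4200 m/day, D_R = D/R = 0.2287 m²/day.
Peak time from v_R²t² + 2D_R t − x² = 0: t = (√(D_R² + v_R²x²) − D_R)/v_R².
√(D_R² + v_R²x²) = √(0.2287² + 0.4200² × 208²) = 87.36; v_R² = 0.1764.
t = (87.36 − 0.2287)/0.1764 = 494 days.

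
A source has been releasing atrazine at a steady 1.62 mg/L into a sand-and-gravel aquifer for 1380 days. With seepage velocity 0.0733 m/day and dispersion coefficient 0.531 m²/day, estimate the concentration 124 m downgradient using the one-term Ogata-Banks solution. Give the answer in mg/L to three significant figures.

0.446 mg/L

For a continuous step input, C/C₀ ≈ ½·erfc((x−vt)/(2√(Dt))).
vt = 0.0733 × 1380 = 101.154 m and 2√(Dt) = 2√(0.531 × 1380) = 54.14 m.
Argument (x−vt)/(2√(Dt)) = (124 − 101.154)/54.14 = 0.4220; ½·erfc(0.4220) = 0.2753.
C = 1.62 × 0.2753 = 0.446 mg/L.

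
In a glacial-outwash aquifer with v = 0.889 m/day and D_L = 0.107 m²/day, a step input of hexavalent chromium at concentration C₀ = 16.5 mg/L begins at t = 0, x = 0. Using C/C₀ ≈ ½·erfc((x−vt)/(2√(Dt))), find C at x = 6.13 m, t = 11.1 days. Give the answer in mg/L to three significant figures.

16.4 mg/L

For a continuous step input, C/C₀ ≈ ½·erfc((x−vt)/(2√(Dt))).
vt = 0.889 × 11.1 = 9.8679 m and 2√(Dt) = 2√(0.107 × 11.1) = 2.180 m.
Argument (x−vt)/(2√(Dt)) = (6.13 − 9.8679)/2.180 = -1.715; ½·erfc(-1.715) = 0.9924.
C = 16.5 × 0.9924 = 16.4 mg/L.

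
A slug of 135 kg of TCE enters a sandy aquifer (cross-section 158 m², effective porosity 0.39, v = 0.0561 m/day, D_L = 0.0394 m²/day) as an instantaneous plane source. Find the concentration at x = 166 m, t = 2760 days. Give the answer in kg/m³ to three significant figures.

For an instantaneous plane source, C(x,t) = M/(n_e·A·√(4πDt)) · exp(−(x−vt)²/(4Dt)), with n_e·A the pore (flow) area.
Plume center vt = 0.0561 × 2760 = 154.836 m, so the well at 166 m is 11.164 m downgradient of the peak.
√(4πDt) = 36.97 m, giving peak height M/(n_e·A·√(4πDt)) = 135/(0.39 × 158 × 36.97) = 0.05926 kg/m³.
(x−vt)²/(4Dt) = (11.164)²/(4 × 0.0394 × 2760) = 0.2865; exp(−0.2865) = 0.7509.
C = 0.05926 × 0.7509 = 0.0445 kg/m³.

0.0445 kg/m³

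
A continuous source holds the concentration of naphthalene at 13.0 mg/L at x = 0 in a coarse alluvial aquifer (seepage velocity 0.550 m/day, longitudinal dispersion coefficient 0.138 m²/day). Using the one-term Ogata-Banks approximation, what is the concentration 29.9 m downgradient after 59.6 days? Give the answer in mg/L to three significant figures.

For a continuous step input, C/C₀ ≈ ½·erfc((x−vt)/(2√(Dt))).
vt = 0.550 × 59.6 = 32.78 m and 2√(Dt) = 2√(0.138 × 59.6) = 5.736 m.
Argument (x−vt)/(2√(Dt)) = (29.9 − 32.78)/5.736 = -0.5021; ½·erfc(-0.5021) = 0.7612.
C = 13.0 × 0.7612 = 9.90 mg/L.

9.90 mg/L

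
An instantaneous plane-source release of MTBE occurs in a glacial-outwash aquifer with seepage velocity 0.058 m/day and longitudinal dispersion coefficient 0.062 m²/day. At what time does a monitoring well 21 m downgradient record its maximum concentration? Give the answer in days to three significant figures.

344 days

For the 1D instantaneous-source solution, setting ∂C/∂t = 0 at fixed x gives v²t² + 2Dt − x² = 0, so t = (√(D² + v²x²) − D)/v².
√(D² + v²x²) = √(0.062² + 0.058² × 21²) = 1.220; v² = 0.003364.
t = (1.220 − 0.062)/0.003364 = 344 days (vs. the pure-advection estimate x/v = 362 d).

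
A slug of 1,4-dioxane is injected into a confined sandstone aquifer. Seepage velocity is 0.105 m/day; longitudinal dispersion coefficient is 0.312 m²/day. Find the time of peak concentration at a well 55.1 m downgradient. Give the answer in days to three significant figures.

For the 1D instantaneous-source solution, setting ∂C/∂t = 0 at fixed x gives v²t² + 2Dt − x² = 0, so t = (√(D² + v²x²) − D)/v².
√(D² + v²x²) = √(0.312² + 0.105² × 55.1²) = 5.794; v² = 0.011025.
t = (5.794 − 0.312)/0.011025 = 497 days (vs. the pure-advection estimate x/v = 525 d).

497 days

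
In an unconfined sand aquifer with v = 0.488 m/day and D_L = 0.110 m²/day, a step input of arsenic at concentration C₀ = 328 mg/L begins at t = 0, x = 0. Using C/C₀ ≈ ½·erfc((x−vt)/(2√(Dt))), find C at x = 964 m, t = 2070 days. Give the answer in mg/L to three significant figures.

323 mg/L

For a continuous step input, C/C₀ ≈ ½·erfc((x−vt)/(2√(Dt))).
vt = 0.488 × 2070 = 1010.16 m and 2√(Dt) = 2√(0.110 × 2070) = 30.18 m.
Argument (x−vt)/(2√(Dt)) = (964 − 1010.16)/30.18 = -1.529; ½·erfc(-1.529) = 0.9847.
C = 328 × 0.9847 = 323 mg/L.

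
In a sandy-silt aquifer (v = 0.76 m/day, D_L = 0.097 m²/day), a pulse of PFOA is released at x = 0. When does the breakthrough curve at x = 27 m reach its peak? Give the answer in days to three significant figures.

For the 1D instantaneous-source solution, setting ∂C/∂t = 0 at fixed x gives v²t² + 2Dt − x² = 0, so t = (√(D² + v²x²) − D)/v².
√(D² + v²x²) = √(0.097² + 0.76² × 27²) = 20.52; v² = 0.5776.
t = (20.52 − 0.097)/0.5776 = 35.4 days (vs. the pure-advection estimate x/v = 35.5 d).

35.4 days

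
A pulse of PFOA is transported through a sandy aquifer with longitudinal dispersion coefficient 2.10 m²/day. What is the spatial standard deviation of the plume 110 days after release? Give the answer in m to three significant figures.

Dispersive spreading gives a Gaussian with σ² = 2Dt; advection only shifts the center.
σ = √(2 × 2.10 × 110) = 21.5 m.

21.5 m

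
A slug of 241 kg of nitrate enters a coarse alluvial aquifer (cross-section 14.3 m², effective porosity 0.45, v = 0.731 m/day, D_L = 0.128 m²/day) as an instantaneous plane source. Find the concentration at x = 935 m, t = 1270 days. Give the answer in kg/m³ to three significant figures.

0.774 kg/m³

For an instantaneous plane source, C(x,t) = M/(n_e·A·√(4πDt)) · exp(−(x−vt)²/(4Dt)), with n_e·A the pore (flow) area.
Plume center vt = 0.731 × 1270 = 928.37 m, so the well at 935 m is 6.63 m downgradient of the peak.
√(4πDt) = 45.20 m, giving peak height M/(n_e·A·√(4πDt)) = 241/(0.45 × 14.3 × 45.20) = 0.8286 kg/m³.
(x−vt)²/(4Dt) = (6.63)²/(4 × 0.128 × 1270) = 0.06760; exp(−0.06760) = 0.9346.
C = 0.8286 × 0.9346 = 0.774 kg/m³.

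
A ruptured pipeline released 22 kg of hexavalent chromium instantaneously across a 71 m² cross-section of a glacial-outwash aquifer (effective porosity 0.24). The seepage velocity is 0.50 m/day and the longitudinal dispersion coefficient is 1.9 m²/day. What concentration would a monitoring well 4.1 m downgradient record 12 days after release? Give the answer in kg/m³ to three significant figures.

0.0733 kg/m³

For an instantaneous plane source, C(x,t) = M/(n_e·A·√(4πDt)) · exp(−(x−vt)²/(4Dt)), with n_e·A the pore (flow) area.
Plume center vt = 0.50 × 12 = 6 m, so the well at 4.1 m is 1.9 m upgradient of the peak.
√(4πDt) = 16.93 m, giving peak height M/(n_e·A·√(4πDt)) = 22/(0.24 × 71 × 16.93) = 0.07626 kg/m³.
(x−vt)²/(4Dt) = (-1.9)²/(4 × 1.9 × 12) = 0.03958; exp(−0.03958) = 0.9612.
C = 0.07626 × 0.9612 = 0.0733 kg/m³.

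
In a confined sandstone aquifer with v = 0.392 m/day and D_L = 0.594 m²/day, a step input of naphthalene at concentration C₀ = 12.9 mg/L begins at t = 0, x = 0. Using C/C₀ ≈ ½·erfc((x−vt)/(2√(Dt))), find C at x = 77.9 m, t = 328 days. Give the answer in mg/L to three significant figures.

12.8 mg/L

For a continuous step input, C/C₀ ≈ ½·erfc((x−vt)/(2√(Dt))).
vt = 0.392 × 328 = 128.576 m and 2√(Dt) = 2√(0.594 × 328) = 27.92 m.
Argument (x−vt)/(2√(Dt)) = (77.9 − 128.576)/27.92 = -1.815; ½·erfc(-1.815) = 0.9949.
C = 12.9 × 0.9949 = 12.8 mg/L.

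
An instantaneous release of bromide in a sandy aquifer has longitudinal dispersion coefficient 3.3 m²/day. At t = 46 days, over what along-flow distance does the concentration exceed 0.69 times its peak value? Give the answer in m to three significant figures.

The plume is Gaussian with σ = √(2Dt) = √(2 × 3.3 × 46) = 17.42 m.
C/C_peak = exp(−Δx²/(2σ²)) = 0.69 ⇒ Δx = σ·√(−2 ln 0.69) = 17.42 × 0.8615 = 15.01 m.
Width = 2Δx = 30.0 m.

30.0 m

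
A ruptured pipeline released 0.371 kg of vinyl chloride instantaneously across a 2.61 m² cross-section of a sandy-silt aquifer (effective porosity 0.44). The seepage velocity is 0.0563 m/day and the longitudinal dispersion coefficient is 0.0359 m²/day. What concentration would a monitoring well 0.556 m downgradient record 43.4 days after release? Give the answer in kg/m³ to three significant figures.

0.0412 kg/m³

For an instantaneous plane source, C(x,t) = M/(n_e·A·√(4πDt)) · exp(−(x−vt)²/(4Dt)), with n_e·A the pore (flow) area.
Plume center vt = 0.0563 × 43.4 = 2.44342 m, so the well at 0.556 m is 1.88742 m upgradient of the peak.
√(4πDt) = 4.425 m, giving peak height M/(n_e·A·√(4πDt)) = 0.371/(0.44 × 2.61 × 4.425) = 0.07301 kg/m³.
(x−vt)²/(4Dt) = (-1.88742)²/(4 × 0.0359 × 43.4) = 0.5716; exp(−0.5716) = 0.5646.
C = 0.07301 × 0.5646 = 0.0412 kg/m³.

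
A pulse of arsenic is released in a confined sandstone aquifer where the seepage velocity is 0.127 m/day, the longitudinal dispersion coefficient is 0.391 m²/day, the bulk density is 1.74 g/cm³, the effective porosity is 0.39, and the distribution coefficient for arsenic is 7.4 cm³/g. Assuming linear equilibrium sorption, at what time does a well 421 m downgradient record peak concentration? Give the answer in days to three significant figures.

112000 days

Retardation factor R = 1 + ρ_b·K_d/n = 1 + 1.74 × 7.4/0.39 = 34.02.
Sorption retards both mechanisms: v_R = v/R = 0.003733 m/day, D_R = D/R = 0.01149 m²/day.
Peak time from v_R²t² + 2D_R t − x² = 0: t = (√(D_R² + v_R²x²) − D_R)/v_R².
√(D_R² + v_R²x²) = √(0.01149² + 0.003733² × 421²) = 1.572; v_R² = 1.394e-05.
t = (1.572 − 0.01149)/1.394e-05 = 112000 days.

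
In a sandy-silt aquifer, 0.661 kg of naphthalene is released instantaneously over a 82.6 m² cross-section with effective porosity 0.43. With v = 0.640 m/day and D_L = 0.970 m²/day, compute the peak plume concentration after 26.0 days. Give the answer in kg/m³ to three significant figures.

0.00105 kg/m³

The peak of an instantaneous 1D plume sits at x = vt; there the Gaussian factor is 1 and C_max = M/(n_e·A·√(4πDt)), where n_e·A is the pore area the mass is dissolved in.
√(4πDt) = √(4π × 0.970 × 26.0) = 17.80 m, so C_max = 0.661/(0.43 × 82.6 × 17.80) = 0.00105 kg/m³.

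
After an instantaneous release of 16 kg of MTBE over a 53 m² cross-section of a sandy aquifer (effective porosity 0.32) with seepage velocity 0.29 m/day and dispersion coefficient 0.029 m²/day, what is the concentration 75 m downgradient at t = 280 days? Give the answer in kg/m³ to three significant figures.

For an instantaneous plane source, C(x,t) = M/(n_e·A·√(4πDt)) · exp(−(x−vt)²/(4Dt)), with n_e·A the pore (flow) area.
Plume center vt = 0.29 × 280 = 81.2 m, so the well at 75 m is 6.2 m upgradient of the peak.
√(4πDt) = 10.10 m, giving peak height M/(n_e·A·√(4πDt)) = 16/(0.32 × 53 × 10.10) = 0.09341 kg/m³.
(x−vt)²/(4Dt) = (-6.2)²/(4 × 0.029 × 280) = 1.183; exp(−1.183) = 0.3064.
C = 0.09341 × 0.3064 = 0.0286 kg/m³.

0.0286 kg/m³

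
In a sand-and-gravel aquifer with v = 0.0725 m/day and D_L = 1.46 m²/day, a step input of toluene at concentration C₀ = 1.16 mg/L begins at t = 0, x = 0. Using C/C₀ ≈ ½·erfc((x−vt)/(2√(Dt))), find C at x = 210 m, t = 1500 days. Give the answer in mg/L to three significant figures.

For a continuous step input, C/C₀ ≈ ½·erfc((x−vt)/(2√(Dt))).
vt = 0.0725 × 1500 = 108.75 m and 2√(Dt) = 2√(1.46 × 1500) = 93.59 m.
Argument (x−vt)/(2√(Dt)) = (210 − 108.75)/93.59 = 1.082; ½·erfc(1.082) = 0.06299.
C = 1.16 × 0.06299 = 0.0731 mg/L.

0.0731 mg/L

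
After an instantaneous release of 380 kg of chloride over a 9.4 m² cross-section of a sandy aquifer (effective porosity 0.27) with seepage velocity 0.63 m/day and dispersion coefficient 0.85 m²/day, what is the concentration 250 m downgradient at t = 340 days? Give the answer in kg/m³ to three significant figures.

0.820 kg/m³

For an instantaneous plane source, C(x,t) = M/(n_e·A·√(4πDt)) · exp(−(x−vt)²/(4Dt)), with n_e·A the pore (flow) area.
Plume center vt = 0.63 × 340 = 214.2 m, so the well at 250 m is 35.8 m downgradient of the peak.
√(4πDt) = 60.26 m, giving peak height M/(n_e·A·√(4πDt)) = 380/(0.27 × 9.4 × 60.26) = 2.485 kg/m³.
(x−vt)²/(4Dt) = (35.8)²/(4 × 0.85 × 340) = 1.109; exp(−1.109) = 0.3299.
C = 2.485 × 0.3299 = 0.820 kg/m³.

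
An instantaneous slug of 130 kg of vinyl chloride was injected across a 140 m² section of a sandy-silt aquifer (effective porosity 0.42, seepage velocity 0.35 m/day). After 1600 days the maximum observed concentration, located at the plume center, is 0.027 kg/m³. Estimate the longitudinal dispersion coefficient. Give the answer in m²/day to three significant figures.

At the plume center C_max = M/(n_e·A·√(4πDt)), so D = M²/(4πt·(n_e·A·C_max)²).
n_e·A·C_max = 0.42 × 140 × 0.027 = 1.588 kg/m.
D = 130²/(4π × 1600 × 1.588²) = 0.333 m²/day.

0.333 m²/day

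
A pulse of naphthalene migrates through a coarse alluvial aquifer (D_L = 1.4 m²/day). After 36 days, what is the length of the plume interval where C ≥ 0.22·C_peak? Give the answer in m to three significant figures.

The plume is Gaussian with σ = √(2Dt) = √(2 × 1.4 × 36) = 10.04 m.
C/C_peak = exp(−Δx²/(2σ²)) = 0.22 ⇒ Δx = σ·√(−2 ln 0.22) = 10.04 × 1.740 = 17.47 m.
Width = 2Δx = 34.9 m.

34.9 m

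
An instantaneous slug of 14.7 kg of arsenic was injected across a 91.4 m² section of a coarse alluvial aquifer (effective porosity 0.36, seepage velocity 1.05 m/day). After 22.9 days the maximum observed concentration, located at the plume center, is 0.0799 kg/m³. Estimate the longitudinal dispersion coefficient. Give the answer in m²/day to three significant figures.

At the plume center C_max = M/(n_e·A·√(4πDt)), so D = M²/(4πt·(n_e·A·C_max)²).
n_e·A·C_max = 0.36 × 91.4 × 0.0799 = 2.629 kg/m.
D = 14.7²/(4π × 22.9 × 2.629²) = 0.109 m²/day.

0.109 m²/day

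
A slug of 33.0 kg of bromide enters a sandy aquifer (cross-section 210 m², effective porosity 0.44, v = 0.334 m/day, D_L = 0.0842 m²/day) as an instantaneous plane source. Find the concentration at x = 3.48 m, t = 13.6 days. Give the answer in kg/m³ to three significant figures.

0.0736 kg/m³

For an instantaneous plane source, C(x,t) = M/(n_e·A·√(4πDt)) · exp(−(x−vt)²/(4Dt)), with n_e·A the pore (flow) area.
Plume center vt = 0.334 × 13.6 = 4.5424 m, so the well at 3.48 m is 1.0624 m upgradient of the peak.
√(4πDt) = 3.793 m, giving peak height M/(n_e·A·√(4πDt)) = 33.0/(0.44 × 210 × 3.793) = 0.09416 kg/m³.
(x−vt)²/(4Dt) = (-1.0624)²/(4 × 0.0842 × 13.6) = 0.2464; exp(−0.2464) = 0.7816.
C = 0.09416 × 0.7816 = 0.0736 kg/m³.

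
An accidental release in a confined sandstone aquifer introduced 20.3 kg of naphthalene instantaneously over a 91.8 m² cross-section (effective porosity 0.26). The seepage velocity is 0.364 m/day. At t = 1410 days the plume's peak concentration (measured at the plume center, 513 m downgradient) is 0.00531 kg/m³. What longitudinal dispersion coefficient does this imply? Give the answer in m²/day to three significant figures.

At the plume center C_max = M/(n_e·A·√(4πDt)), so D = M²/(4πt·(n_e·A·C_max)²).
n_e·A·C_max = 0.26 × 91.8 × 0.00531 = 0.1267 kg/m.
D = 20.3²/(4π × 1410 × 0.1267²) = 1.45 m²/day.

1.45 m²/day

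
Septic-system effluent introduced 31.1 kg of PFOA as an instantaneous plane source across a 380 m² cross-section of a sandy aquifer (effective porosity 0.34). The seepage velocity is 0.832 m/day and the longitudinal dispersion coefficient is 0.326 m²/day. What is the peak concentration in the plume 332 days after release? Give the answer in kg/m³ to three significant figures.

0.00653 kg/m³

The peak of an instantaneous 1D plume sits at x = vt; there the Gaussian factor is 1 and C_max = M/(n_e·A·√(4πDt)), where n_e·A is the pore area the mass is dissolved in.
√(4πDt) = √(4π × 0.326 × 332) = 36.88 m, so C_max = 31.1/(0.34 × 380 × 36.88) = 0.00653 kg/m³.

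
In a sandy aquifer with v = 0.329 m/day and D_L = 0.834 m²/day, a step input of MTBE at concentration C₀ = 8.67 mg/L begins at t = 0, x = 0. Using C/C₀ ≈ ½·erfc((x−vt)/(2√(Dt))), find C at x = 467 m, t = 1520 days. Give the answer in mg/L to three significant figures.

6.45 mg/L

For a continuous step input, C/C₀ ≈ ½·erfc((x−vt)/(2√(Dt))).
vt = 0.329 × 1520 = 500.08 m and 2√(Dt) = 2√(0.834 × 1520) = 71.21 m.
Argument (x−vt)/(2√(Dt)) = (467 − 500.08)/71.21 = -0.4645; ½·erfc(-0.4645) = 0.7444.
C = 8.67 × 0.7444 = 6.45 mg/L.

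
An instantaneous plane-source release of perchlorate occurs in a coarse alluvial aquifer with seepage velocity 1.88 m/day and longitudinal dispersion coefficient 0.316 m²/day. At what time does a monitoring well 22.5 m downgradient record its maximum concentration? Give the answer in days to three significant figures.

For the 1D instantaneous-source solution, setting ∂C/∂t = 0 at fixed x gives v²t² + 2Dt − x² = 0, so t = (√(D² + v²x²) − D)/v².
√(D² + v²x²) = √(0.316² + 1.88² × 22.5²) = 42.30; v² = 3.5344.
t = (42.30 − 0.316)/3.5344 = 11.9 days (vs. the pure-advection estimate x/v = 12.0 d).

11.9 days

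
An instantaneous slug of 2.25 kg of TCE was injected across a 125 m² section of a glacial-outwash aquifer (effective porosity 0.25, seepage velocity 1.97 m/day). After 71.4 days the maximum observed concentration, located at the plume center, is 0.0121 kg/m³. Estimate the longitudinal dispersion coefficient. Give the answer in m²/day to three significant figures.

At the plume center C_max = M/(n_e·A·√(4πDt)), so D = M²/(4πt·(n_e·A·C_max)²).
n_e·A·C_max = 0.25 × 125 × 0.0121 = 0.3781 kg/m.
D = 2.25²/(4π × 71.4 × 0.3781²) = 0.0395 m²/day.

0.0395 m²/day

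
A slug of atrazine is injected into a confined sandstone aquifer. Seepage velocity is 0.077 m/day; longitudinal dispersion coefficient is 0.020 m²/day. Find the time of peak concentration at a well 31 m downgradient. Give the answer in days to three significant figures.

399 days

For the 1D instantaneous-source solution, setting ∂C/∂t = 0 at fixed x gives v²t² + 2Dt − x² = 0, so t = (√(D² + v²x²) − D)/v².
√(D² + v²x²) = √(0.020² + 0.077² × 31²) = 2.387; v² = 0.005929.
t = (2.387 − 0.020)/0.005929 = 399 days (vs. the pure-advection estimate x/v = 403 d).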